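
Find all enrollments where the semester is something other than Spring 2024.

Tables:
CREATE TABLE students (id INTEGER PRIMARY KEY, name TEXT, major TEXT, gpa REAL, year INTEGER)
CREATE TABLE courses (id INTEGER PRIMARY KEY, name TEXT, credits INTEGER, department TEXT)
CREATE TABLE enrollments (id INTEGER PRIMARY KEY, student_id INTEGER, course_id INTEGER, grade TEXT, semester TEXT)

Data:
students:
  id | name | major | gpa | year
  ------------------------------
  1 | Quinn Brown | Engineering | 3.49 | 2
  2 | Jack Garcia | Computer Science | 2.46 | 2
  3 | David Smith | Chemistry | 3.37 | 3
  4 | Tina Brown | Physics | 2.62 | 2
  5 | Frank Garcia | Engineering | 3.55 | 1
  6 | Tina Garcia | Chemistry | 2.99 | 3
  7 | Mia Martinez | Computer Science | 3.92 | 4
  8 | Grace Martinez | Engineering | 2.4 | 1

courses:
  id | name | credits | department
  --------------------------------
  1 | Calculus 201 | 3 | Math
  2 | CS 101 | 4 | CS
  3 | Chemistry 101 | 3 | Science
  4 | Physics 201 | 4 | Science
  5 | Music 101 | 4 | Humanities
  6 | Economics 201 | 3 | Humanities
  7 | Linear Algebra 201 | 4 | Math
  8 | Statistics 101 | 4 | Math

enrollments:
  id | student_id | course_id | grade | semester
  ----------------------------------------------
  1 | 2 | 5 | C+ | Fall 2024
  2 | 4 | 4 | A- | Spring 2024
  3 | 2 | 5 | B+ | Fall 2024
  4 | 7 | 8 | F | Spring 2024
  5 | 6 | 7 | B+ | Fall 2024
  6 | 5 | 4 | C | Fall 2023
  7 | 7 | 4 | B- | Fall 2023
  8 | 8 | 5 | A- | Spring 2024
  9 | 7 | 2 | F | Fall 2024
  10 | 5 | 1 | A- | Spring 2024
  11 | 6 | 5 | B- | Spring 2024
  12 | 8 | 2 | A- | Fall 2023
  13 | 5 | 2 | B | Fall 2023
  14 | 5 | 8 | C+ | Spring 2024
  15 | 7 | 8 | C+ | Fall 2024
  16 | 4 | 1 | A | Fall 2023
SELECT id, semester FROM enrollments WHERE semester <> 'Spring 2024'

Execution result:
id | semester
1 | Fall 2024
3 | Fall 2024
5 | Fall 2024
6 | Fall 2023
7 | Fall 2023
9 | Fall 2024
12 | Fall 2023
13 | Fall 2023
15 | Fall 2024
16 | Fall 2023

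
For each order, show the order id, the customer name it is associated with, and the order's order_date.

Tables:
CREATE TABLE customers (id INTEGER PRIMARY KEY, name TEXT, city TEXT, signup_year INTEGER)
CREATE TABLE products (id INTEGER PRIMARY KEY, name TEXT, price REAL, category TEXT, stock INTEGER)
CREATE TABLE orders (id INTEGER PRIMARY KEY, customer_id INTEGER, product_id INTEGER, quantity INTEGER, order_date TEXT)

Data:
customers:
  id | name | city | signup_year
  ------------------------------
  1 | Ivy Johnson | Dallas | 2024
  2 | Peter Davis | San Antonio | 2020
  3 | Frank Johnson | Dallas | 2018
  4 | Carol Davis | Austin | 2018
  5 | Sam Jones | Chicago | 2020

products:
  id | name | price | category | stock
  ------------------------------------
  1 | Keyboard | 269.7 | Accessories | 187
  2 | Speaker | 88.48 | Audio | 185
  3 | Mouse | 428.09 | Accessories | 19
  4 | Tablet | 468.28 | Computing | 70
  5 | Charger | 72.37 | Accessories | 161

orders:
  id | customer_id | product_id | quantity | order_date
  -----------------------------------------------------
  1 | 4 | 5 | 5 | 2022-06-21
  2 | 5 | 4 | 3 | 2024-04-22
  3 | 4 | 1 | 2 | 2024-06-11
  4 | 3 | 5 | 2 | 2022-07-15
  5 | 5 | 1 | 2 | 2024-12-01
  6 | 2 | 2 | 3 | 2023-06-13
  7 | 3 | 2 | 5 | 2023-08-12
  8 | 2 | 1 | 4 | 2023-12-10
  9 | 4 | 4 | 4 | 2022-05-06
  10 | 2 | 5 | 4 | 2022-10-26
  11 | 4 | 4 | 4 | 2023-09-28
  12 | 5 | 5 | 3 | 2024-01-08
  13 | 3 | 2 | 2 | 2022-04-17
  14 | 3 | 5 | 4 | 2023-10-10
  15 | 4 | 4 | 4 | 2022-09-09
SELECT c.id, p.name AS customer, c.order_date FROM orders c JOIN customers p ON c.customer_id = p.id

Execution result:
id | customer | order_date
1 | Carol Davis | 2022-06-21
2 | Sam Jones | 2024-04-22
3 | Carol Davis | 2024-06-11
4 | Frank Johnson | 2022-07-15
5 | Sam Jones | 2024-12-01
6 | Peter Davis | 2023-06-13
7 | Frank Johnson | 2023-08-12
8 | Peter Davis | 2023-12-10
9 | Carol Davis | 2022-05-06
10 | Peter Davis | 2022-10-26
11 | Carol Davis | 2023-09-28
12 | Sam Jones | 2024-01-08
13 | Frank Johnson | 2022-04-17
14 | Frank Johnson | 2023-10-10
15 | Carol Davis | 2022-09-09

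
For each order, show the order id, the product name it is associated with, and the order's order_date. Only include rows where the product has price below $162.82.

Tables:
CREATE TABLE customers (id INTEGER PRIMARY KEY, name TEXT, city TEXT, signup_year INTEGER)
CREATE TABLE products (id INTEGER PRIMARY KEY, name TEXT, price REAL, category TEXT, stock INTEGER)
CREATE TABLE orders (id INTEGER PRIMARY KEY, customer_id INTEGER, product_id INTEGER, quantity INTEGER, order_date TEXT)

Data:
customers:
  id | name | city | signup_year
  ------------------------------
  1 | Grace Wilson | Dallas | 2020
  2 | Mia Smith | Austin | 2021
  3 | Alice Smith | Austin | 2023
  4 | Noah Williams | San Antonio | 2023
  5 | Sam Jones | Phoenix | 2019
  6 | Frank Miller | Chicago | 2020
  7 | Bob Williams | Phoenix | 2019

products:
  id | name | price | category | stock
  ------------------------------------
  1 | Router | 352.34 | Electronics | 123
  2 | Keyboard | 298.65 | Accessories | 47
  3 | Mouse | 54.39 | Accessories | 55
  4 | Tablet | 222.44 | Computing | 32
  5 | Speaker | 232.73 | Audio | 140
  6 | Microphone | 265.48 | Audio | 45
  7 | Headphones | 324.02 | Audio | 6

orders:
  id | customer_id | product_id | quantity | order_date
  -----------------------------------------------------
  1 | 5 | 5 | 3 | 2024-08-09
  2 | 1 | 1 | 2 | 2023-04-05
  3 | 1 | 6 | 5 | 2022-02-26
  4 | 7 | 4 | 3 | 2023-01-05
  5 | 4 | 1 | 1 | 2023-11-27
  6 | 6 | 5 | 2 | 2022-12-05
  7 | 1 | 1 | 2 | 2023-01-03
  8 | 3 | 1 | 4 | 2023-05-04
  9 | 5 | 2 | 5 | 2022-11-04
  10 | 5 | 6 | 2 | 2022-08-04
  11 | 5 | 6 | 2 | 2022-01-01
SELECT c.id, p.name AS product, c.order_date FROM orders c JOIN products p ON c.product_id = p.id WHERE p.price < 162.82

Execution result:
(no rows)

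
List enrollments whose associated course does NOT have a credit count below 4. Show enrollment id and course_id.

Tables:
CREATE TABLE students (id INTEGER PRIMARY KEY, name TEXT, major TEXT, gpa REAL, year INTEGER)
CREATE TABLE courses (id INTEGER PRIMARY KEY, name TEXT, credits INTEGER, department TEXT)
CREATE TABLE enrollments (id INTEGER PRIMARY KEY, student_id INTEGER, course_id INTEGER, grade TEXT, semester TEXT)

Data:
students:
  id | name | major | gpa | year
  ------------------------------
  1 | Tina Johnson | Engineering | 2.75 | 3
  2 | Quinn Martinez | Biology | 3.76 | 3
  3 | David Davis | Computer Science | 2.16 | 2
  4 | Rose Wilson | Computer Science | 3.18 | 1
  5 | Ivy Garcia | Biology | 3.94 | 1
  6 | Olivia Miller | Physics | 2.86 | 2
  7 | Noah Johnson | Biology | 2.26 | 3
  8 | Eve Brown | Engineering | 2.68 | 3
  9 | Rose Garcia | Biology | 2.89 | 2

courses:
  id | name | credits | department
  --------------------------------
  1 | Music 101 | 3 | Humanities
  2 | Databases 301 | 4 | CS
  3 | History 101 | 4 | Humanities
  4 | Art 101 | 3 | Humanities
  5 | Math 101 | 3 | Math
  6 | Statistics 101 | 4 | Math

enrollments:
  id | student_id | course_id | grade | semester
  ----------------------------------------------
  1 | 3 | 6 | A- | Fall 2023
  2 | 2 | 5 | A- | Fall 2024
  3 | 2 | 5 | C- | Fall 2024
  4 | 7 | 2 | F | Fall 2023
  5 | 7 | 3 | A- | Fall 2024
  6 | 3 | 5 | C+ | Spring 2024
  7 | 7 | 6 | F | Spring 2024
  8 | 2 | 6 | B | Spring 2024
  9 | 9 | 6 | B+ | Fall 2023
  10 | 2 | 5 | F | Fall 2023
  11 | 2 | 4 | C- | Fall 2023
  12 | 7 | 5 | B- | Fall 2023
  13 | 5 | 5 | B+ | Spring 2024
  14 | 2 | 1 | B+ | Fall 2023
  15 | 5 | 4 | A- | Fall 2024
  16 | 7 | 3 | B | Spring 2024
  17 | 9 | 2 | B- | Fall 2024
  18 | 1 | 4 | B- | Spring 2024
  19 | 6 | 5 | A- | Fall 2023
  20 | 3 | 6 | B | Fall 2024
SELECT id, course_id FROM enrollments WHERE course_id NOT IN (SELECT id FROM courses WHERE credits < 4)

Execution result:
id | course_id
1 | 6
4 | 2
5 | 3
7 | 6
8 | 6
9 | 6
16 | 3
17 | 2
20 | 6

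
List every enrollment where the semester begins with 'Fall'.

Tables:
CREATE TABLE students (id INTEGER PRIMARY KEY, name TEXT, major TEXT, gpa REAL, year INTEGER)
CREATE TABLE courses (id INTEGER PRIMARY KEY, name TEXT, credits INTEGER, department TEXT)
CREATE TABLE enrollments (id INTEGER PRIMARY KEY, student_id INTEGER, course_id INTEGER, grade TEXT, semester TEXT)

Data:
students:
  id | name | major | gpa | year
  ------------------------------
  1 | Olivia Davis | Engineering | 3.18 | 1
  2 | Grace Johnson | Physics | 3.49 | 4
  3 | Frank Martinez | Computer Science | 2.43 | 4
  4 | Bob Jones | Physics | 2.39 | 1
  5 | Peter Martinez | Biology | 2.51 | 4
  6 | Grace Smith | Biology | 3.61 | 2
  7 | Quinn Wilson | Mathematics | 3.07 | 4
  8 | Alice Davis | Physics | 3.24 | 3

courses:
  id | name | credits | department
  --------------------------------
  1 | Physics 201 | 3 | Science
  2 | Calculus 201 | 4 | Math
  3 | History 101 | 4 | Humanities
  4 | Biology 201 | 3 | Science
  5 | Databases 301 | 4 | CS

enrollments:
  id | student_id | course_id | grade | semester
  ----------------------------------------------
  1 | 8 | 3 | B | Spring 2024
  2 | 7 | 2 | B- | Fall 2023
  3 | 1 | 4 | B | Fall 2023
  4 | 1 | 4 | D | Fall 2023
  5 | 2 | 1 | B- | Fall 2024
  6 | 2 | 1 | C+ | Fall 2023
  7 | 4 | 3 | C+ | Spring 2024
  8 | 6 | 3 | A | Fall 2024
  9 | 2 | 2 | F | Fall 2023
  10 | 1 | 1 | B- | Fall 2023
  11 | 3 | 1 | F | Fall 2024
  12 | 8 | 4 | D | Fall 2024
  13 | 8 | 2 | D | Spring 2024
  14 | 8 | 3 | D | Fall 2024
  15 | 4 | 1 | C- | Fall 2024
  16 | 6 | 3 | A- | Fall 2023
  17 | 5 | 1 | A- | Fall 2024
SELECT id, semester FROM enrollments WHERE semester LIKE 'Fall%'

Execution result:
id | semester
2 | Fall 2023
3 | Fall 2023
4 | Fall 2023
5 | Fall 2024
6 | Fall 2023
8 | Fall 2024
9 | Fall 2023
10 | Fall 2023
11 | Fall 2024
12 | Fall 2024
14 | Fall 2024
15 | Fall 2024
16 | Fall 2023
17 | Fall 2024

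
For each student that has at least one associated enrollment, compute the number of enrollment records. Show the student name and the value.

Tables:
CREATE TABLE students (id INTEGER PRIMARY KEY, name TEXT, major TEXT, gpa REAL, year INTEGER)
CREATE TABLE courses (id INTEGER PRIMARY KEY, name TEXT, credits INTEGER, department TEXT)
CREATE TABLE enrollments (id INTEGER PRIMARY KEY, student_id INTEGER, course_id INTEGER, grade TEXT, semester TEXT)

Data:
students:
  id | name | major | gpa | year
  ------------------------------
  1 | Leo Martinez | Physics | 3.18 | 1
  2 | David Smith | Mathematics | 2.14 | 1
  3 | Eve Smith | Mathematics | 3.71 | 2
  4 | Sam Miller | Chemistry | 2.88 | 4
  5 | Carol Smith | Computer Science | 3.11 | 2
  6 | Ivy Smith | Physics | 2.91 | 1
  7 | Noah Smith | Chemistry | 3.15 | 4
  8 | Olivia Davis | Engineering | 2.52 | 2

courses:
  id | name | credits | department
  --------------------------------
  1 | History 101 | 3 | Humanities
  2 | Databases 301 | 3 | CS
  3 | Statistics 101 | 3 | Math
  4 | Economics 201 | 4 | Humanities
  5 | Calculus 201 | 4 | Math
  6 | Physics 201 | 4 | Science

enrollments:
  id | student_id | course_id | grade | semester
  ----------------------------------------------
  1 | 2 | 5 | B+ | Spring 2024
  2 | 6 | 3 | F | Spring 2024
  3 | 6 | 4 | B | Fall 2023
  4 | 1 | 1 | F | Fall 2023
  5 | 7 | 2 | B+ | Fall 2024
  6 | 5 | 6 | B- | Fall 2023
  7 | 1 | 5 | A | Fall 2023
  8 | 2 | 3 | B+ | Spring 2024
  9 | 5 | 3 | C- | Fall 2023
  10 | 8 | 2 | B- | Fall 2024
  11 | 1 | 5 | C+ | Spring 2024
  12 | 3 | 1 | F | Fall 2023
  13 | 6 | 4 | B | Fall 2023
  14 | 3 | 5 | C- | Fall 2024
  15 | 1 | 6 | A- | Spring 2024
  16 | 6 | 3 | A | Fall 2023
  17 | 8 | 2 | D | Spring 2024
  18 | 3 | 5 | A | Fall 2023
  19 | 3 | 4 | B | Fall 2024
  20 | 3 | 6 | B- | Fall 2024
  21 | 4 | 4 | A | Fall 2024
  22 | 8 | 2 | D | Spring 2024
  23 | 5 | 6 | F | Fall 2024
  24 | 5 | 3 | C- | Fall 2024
SELECT p.name, COUNT(*) AS n FROM enrollments c JOIN students p ON c.student_id = p.id GROUP BY p.id, p.name

Execution result:
name | n
Leo Martinez | 4
David Smith | 2
Eve Smith | 5
Sam Miller | 1
Carol Smith | 4
Ivy Smith | 4
Noah Smith | 1
Olivia Davis | 3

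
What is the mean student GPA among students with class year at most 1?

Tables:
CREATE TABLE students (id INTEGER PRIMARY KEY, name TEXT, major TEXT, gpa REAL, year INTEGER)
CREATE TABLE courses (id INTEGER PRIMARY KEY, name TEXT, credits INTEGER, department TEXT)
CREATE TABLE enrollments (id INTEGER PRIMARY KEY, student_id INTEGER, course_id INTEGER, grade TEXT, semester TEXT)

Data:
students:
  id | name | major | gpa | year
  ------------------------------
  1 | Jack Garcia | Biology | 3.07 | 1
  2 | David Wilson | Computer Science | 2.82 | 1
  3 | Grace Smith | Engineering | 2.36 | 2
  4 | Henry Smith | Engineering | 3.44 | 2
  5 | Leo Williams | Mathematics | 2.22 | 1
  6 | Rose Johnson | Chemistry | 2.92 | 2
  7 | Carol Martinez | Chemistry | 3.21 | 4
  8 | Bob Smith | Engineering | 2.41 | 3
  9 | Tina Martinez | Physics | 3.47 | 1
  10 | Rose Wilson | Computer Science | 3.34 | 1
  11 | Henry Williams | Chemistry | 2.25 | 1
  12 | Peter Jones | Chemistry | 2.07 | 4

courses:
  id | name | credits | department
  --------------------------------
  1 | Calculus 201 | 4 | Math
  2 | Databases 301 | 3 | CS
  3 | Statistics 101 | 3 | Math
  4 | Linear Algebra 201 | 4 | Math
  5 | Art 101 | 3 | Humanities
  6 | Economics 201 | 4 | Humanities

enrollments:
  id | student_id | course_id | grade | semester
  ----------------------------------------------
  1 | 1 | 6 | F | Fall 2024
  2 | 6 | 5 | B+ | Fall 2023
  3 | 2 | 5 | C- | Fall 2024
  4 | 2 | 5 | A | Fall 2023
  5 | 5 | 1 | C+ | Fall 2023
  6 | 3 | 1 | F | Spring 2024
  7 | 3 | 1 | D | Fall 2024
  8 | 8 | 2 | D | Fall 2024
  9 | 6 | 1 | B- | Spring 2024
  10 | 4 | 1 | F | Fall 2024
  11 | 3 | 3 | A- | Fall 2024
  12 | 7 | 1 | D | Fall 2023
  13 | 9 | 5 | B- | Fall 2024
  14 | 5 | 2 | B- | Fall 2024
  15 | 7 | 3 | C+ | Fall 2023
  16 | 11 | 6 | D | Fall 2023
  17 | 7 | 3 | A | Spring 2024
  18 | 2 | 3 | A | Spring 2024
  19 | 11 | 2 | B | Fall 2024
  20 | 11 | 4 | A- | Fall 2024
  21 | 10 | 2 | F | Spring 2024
SELECT AVG(gpa) FROM students WHERE year <= 1

Execution result:
2.86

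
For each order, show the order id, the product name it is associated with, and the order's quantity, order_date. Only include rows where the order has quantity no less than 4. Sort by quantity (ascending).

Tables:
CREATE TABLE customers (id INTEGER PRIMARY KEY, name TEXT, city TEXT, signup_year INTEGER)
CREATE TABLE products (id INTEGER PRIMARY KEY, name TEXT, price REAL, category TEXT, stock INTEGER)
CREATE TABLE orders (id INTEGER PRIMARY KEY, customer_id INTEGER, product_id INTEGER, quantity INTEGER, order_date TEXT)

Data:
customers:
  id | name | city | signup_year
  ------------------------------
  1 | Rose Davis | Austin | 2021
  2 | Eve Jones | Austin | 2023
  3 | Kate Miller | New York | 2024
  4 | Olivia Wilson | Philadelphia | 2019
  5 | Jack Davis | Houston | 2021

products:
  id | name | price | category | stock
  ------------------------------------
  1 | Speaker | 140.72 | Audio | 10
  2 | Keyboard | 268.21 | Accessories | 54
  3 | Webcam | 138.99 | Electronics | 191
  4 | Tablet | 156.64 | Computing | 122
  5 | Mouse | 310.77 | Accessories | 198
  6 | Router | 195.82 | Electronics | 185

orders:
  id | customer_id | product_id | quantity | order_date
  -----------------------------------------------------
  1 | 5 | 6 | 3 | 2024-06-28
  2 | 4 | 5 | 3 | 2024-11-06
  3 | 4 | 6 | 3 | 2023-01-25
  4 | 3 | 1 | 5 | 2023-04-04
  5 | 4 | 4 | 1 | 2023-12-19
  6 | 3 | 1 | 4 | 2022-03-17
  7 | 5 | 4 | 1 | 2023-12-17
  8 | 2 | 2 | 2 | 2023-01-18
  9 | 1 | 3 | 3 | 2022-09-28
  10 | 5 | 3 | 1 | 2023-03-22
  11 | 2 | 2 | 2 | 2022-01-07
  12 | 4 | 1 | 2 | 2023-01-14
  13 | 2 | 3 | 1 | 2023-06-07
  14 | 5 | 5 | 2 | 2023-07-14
SELECT c.id, p.name AS product, c.quantity, c.order_date FROM orders c JOIN products p ON c.product_id = p.id WHERE c.quantity >= 4 ORDER BY c.quantity ASC

Execution result:
id | product | quantity | order_date
6 | Speaker | 4 | 2022-03-17
4 | Speaker | 5 | 2023-04-04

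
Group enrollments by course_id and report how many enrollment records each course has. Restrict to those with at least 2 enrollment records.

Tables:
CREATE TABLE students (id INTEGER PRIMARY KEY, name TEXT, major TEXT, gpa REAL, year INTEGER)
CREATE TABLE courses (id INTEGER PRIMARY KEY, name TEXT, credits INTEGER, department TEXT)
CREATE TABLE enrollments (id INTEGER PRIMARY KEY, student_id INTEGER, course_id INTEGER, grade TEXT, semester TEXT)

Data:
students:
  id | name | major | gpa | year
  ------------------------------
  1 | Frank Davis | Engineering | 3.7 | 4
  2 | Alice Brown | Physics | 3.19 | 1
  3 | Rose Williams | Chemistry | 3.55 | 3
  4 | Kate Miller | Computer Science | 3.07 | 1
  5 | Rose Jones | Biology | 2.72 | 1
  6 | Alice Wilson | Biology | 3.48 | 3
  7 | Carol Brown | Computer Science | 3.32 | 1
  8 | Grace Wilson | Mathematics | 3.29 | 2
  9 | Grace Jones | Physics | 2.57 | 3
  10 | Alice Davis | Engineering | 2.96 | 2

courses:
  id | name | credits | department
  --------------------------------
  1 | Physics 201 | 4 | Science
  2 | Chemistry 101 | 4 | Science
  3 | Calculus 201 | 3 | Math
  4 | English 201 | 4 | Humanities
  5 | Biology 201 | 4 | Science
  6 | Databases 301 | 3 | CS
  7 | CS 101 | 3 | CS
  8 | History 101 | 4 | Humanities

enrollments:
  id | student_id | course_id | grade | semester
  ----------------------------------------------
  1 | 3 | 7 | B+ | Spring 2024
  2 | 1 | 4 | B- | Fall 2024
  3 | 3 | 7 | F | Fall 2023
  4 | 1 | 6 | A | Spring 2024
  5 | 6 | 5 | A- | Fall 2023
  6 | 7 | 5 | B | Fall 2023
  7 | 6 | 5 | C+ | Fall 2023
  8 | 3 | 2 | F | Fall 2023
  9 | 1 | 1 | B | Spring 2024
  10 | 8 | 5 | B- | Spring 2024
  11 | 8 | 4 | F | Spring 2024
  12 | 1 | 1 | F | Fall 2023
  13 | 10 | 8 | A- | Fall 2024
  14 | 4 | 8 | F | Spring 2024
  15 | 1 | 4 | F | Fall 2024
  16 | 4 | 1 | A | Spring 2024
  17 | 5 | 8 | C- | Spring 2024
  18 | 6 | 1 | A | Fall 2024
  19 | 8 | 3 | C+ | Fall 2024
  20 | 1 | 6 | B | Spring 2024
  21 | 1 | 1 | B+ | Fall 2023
SELECT course_id, COUNT(*) AS enrollment_count FROM enrollments GROUP BY course_id HAVING COUNT(*) >= 2

Execution result:
course_id | enrollment_count
1 | 5
4 | 3
5 | 4
6 | 2
7 | 2
8 | 3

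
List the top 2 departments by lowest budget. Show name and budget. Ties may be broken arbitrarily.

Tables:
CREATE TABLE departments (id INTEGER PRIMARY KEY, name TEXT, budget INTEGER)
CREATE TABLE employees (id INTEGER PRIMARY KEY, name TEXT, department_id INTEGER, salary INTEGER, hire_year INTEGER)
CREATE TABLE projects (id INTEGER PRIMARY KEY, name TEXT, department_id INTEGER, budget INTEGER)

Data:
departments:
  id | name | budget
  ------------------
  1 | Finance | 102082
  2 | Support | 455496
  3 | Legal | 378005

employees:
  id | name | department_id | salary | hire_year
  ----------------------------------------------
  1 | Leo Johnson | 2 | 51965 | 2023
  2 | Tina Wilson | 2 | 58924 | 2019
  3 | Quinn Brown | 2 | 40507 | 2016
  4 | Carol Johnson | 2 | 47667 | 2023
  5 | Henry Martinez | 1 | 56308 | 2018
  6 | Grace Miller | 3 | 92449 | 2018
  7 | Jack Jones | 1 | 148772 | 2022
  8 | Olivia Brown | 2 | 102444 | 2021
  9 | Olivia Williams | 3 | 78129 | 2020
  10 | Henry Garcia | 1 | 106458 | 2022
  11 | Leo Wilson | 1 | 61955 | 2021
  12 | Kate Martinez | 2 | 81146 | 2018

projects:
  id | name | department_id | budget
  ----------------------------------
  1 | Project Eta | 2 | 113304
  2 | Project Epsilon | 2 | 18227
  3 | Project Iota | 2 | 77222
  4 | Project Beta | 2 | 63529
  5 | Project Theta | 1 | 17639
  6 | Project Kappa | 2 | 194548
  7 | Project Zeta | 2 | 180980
SELECT name, budget FROM departments ORDER BY budget ASC LIMIT 2

Execution result:
name | budget
Finance | 102082
Legal | 378005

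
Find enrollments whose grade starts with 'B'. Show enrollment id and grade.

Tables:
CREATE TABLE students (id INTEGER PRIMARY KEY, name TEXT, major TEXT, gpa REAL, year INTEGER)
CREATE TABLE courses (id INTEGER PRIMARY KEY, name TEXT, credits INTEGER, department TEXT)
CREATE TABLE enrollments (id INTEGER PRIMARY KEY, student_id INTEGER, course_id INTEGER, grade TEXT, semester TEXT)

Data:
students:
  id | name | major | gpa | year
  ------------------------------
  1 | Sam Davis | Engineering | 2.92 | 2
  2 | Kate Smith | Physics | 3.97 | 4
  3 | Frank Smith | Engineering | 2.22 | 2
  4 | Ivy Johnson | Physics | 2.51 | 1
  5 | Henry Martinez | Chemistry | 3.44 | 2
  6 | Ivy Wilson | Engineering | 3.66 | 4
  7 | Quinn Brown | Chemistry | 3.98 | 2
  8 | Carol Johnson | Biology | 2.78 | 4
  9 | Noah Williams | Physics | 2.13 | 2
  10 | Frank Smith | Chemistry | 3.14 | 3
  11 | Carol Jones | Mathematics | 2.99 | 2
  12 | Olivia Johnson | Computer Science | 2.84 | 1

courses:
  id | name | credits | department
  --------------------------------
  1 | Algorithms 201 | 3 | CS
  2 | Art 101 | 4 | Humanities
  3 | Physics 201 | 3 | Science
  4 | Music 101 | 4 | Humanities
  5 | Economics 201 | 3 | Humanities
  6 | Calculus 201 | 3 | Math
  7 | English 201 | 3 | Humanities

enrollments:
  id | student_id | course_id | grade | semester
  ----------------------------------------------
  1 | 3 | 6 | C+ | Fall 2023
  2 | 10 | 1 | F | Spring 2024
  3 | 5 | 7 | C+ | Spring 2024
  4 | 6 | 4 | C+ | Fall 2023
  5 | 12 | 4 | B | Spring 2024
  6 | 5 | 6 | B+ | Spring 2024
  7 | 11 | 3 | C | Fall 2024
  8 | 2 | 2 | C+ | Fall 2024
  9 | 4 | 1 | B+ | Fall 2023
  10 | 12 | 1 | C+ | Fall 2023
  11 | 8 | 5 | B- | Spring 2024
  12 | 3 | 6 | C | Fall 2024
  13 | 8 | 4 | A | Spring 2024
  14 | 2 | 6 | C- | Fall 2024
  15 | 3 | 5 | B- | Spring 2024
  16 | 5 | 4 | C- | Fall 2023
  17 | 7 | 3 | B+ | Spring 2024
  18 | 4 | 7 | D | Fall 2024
SELECT id, grade FROM enrollments WHERE grade LIKE 'B%'

Execution result:
id | grade
5 | B
6 | B+
9 | B+
11 | B-
15 | B-
17 | B+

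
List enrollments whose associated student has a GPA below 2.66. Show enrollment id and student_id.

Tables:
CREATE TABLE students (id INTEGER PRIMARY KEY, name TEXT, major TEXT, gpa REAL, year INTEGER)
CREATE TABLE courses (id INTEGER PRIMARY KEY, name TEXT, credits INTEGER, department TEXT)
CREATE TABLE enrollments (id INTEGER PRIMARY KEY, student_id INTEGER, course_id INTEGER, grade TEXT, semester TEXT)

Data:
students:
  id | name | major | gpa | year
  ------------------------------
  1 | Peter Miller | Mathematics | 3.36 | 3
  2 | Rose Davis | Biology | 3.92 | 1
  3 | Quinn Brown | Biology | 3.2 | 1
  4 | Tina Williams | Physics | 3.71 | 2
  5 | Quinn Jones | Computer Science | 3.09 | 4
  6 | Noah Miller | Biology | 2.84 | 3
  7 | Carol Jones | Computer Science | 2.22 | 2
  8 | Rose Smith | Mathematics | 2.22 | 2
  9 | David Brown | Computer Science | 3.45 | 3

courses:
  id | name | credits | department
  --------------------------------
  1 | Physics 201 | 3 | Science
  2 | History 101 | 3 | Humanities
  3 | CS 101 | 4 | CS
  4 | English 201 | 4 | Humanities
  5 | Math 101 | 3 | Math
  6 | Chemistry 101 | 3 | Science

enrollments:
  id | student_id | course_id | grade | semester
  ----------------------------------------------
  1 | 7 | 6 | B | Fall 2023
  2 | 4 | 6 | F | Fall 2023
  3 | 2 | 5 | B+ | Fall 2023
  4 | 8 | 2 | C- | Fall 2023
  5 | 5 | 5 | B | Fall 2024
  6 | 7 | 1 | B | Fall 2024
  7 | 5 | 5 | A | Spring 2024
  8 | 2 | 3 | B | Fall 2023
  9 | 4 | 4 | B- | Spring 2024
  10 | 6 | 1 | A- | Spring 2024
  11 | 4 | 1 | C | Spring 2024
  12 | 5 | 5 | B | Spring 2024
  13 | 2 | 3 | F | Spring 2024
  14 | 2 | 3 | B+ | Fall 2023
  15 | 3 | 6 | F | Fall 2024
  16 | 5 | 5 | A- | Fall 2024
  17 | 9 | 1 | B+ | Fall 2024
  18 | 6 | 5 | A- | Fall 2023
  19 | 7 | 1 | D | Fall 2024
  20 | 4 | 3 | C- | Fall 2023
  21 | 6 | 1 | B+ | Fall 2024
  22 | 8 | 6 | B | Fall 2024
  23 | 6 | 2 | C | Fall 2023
SELECT id, student_id FROM enrollments WHERE student_id IN (SELECT id FROM students WHERE gpa < 2.66)

Execution result:
id | student_id
1 | 7
4 | 8
6 | 7
19 | 7
22 | 8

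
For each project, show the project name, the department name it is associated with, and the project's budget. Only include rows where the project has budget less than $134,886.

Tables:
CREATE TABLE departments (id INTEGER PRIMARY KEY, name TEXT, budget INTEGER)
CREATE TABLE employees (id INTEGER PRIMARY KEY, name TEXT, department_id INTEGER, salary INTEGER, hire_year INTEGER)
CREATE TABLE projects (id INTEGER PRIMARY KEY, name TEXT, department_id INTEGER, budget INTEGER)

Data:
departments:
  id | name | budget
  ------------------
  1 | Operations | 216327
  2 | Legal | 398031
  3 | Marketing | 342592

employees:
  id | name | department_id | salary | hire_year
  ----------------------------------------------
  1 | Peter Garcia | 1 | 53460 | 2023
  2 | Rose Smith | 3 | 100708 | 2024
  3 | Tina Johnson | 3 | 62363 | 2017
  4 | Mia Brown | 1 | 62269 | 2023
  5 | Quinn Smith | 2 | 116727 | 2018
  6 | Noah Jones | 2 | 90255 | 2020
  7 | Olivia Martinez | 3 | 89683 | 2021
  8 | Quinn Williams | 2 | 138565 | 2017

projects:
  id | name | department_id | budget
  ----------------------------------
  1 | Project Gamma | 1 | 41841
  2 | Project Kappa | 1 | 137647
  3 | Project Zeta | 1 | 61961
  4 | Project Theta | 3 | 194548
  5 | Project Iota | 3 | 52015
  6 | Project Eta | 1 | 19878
SELECT c.name, p.name AS department, c.budget FROM projects c JOIN departments p ON c.department_id = p.id WHERE c.budget < 134886

Execution result:
name | department | budget
Project Gamma | Operations | 41841
Project Zeta | Operations | 61961
Project Iota | Marketing | 52015
Project Eta | Operations | 19878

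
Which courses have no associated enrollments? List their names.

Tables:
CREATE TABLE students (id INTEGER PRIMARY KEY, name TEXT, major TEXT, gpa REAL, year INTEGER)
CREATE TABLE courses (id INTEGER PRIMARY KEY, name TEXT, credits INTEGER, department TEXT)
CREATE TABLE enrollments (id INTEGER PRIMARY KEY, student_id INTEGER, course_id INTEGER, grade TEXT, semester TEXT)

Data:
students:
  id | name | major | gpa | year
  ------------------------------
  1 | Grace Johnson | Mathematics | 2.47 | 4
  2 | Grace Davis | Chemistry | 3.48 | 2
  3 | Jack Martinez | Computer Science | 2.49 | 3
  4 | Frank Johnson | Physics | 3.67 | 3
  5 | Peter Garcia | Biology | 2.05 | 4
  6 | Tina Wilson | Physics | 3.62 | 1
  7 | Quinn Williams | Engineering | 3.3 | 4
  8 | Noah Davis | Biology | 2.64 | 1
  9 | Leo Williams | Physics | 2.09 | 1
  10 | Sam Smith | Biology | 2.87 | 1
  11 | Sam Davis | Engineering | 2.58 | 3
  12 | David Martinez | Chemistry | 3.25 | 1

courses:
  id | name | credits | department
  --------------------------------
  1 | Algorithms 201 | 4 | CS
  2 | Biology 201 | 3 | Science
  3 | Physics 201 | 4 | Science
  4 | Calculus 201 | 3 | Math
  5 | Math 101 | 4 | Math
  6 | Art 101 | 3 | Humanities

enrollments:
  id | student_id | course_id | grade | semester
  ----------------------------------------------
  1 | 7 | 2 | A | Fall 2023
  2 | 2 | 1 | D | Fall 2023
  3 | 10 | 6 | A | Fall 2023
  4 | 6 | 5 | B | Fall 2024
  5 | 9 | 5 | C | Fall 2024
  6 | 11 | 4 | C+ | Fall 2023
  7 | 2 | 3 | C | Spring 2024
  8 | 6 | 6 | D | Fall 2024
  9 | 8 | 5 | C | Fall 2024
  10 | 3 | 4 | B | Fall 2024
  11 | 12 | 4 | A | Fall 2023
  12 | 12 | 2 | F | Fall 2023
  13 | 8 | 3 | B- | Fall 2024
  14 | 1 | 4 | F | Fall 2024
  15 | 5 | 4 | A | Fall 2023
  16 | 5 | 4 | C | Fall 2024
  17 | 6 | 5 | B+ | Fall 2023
SELECT p.name FROM courses p LEFT JOIN enrollments c ON c.course_id = p.id WHERE c.id IS NULL

Execution result:
(no rows)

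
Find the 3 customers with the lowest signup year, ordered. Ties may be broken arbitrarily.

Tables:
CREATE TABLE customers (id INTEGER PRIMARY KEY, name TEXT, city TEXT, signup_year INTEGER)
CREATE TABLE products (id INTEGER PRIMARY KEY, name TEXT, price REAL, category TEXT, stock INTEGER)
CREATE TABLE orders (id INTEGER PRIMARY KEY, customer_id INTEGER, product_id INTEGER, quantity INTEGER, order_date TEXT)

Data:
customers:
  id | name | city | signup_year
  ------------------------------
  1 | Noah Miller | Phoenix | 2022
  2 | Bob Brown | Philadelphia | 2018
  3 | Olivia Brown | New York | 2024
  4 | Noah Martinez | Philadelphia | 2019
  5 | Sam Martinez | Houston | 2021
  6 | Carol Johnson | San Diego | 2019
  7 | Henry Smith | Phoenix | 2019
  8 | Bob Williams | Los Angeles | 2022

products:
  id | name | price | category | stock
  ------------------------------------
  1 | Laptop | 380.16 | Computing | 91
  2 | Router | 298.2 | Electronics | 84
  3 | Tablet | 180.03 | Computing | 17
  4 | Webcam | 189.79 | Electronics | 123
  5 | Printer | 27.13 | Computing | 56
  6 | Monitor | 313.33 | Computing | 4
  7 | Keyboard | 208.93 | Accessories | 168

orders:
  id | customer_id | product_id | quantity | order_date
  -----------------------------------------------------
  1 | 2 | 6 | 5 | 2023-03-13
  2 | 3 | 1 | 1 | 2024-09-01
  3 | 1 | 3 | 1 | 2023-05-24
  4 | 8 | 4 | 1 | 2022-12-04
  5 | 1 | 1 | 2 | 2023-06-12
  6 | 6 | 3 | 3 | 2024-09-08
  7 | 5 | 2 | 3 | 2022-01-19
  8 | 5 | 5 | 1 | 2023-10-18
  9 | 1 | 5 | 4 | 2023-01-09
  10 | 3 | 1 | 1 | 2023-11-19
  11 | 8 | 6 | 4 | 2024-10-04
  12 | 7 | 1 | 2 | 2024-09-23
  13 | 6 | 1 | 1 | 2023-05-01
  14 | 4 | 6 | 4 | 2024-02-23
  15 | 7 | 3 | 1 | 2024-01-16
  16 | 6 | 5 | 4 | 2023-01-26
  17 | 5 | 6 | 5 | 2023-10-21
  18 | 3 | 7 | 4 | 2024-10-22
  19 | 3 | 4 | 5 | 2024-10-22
SELECT name, signup_year FROM customers ORDER BY signup_year ASC LIMIT 3

Execution result:
name | signup_year
Bob Brown | 2018
Noah Martinez | 2019
Carol Johnson | 2019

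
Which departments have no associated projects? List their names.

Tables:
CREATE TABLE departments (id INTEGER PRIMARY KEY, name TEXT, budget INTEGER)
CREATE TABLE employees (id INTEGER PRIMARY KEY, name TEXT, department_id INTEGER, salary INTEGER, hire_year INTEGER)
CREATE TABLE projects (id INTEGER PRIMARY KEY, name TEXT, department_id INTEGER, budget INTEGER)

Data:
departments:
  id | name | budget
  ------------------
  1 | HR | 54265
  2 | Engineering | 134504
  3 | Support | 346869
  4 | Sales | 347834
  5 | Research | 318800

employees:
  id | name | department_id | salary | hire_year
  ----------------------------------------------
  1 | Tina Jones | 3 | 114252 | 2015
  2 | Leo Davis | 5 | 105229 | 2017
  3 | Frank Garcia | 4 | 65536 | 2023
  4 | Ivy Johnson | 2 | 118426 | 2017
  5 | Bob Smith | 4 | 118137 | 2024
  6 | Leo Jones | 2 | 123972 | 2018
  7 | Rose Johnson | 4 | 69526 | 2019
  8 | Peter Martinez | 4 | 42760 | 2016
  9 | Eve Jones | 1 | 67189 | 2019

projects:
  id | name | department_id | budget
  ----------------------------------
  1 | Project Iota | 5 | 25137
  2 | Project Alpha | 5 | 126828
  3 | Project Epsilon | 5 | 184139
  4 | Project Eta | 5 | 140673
SELECT p.name FROM departments p LEFT JOIN projects c ON c.department_id = p.id WHERE c.id IS NULL

Execution result:
name
HR
Engineering
Support
Sales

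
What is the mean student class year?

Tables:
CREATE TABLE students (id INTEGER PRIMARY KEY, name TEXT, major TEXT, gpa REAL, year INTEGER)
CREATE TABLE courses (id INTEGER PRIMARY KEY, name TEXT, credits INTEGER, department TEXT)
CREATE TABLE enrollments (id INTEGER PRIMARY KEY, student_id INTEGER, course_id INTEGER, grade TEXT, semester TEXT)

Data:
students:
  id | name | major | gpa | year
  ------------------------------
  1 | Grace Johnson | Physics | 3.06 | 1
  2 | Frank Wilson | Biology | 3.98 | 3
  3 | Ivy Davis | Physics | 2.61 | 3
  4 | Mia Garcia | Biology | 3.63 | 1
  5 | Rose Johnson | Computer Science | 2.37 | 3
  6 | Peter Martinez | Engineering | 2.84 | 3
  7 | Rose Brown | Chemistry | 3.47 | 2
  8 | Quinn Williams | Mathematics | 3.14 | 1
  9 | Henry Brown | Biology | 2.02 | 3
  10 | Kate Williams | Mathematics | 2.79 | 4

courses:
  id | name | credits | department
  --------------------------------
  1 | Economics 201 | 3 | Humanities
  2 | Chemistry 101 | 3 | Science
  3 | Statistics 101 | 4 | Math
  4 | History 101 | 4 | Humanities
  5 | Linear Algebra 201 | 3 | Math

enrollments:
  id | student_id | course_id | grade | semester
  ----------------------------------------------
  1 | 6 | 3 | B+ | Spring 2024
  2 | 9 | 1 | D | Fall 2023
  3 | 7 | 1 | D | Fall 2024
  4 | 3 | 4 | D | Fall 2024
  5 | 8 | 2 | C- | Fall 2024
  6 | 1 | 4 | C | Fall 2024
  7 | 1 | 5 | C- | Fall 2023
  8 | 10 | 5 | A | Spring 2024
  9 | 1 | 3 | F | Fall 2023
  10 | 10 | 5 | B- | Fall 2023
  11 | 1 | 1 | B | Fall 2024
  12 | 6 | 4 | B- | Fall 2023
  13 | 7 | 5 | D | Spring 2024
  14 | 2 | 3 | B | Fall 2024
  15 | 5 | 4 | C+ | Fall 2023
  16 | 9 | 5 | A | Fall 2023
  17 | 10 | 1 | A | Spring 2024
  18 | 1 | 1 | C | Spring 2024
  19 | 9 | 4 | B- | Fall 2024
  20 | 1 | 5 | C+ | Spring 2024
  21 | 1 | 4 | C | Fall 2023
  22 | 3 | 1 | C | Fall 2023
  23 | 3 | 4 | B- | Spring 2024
SELECT AVG(year) FROM students

Execution result:
2.40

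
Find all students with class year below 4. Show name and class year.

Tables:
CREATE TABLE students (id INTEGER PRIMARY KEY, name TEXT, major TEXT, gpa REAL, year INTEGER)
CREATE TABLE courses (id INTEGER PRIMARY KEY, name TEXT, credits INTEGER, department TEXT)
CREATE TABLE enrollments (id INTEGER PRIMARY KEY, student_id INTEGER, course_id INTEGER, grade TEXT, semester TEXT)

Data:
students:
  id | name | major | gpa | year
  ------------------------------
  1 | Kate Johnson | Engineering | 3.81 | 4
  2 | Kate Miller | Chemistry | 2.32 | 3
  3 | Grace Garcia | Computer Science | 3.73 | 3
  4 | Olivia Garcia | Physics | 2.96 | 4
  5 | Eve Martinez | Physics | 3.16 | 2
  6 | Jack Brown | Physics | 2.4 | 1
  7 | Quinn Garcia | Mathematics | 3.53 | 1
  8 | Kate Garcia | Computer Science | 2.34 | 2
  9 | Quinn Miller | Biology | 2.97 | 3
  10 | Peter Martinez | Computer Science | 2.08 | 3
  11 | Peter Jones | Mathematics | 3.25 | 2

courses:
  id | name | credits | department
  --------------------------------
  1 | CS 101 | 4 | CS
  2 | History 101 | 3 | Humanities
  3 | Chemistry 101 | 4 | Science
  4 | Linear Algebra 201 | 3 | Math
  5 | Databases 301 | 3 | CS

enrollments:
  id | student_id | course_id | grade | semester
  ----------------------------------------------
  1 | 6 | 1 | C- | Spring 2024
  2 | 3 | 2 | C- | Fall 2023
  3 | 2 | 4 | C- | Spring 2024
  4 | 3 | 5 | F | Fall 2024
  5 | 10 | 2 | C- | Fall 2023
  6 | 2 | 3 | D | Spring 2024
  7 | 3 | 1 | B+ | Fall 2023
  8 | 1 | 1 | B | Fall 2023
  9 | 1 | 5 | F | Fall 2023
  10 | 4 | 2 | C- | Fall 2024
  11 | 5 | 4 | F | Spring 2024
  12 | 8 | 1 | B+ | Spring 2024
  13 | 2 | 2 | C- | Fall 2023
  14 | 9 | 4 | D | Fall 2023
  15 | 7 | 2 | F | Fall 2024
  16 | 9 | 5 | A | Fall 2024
SELECT name, year FROM students WHERE year < 4

Execution result:
name | year
Kate Miller | 3
Grace Garcia | 3
Eve Martinez | 2
Jack Brown | 1
Quinn Garcia | 1
Kate Garcia | 2
Quinn Miller | 3
Peter Martinez | 3
Peter Jones | 2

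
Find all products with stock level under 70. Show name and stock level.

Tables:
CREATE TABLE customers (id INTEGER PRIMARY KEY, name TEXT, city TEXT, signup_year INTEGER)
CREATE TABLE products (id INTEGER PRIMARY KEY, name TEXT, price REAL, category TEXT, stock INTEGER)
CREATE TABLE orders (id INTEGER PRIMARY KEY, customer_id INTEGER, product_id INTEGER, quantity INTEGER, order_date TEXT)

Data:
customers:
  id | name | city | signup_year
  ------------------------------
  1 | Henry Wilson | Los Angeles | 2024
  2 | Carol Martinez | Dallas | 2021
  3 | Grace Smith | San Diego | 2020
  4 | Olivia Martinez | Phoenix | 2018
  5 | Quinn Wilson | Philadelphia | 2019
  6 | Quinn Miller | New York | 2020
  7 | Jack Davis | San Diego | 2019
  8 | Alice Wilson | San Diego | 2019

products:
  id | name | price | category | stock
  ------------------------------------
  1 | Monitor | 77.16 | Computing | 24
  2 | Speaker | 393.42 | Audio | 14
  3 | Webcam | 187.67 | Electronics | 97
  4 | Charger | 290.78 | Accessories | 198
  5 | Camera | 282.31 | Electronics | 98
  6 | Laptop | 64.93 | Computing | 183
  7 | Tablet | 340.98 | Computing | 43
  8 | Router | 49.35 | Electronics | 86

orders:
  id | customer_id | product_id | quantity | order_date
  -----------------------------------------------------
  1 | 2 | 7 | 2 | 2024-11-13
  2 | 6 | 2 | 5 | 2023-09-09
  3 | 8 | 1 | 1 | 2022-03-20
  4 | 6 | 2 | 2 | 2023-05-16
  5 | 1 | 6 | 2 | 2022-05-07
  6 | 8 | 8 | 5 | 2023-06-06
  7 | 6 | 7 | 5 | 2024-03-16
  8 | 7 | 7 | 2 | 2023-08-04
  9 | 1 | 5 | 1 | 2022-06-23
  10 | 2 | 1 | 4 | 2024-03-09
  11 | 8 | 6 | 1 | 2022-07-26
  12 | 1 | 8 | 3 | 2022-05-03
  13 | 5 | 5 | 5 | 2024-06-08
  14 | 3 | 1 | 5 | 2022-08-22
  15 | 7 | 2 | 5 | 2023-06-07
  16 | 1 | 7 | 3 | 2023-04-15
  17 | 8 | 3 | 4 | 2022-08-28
SELECT name, stock FROM products WHERE stock < 70

Execution result:
name | stock
Monitor | 24
Speaker | 14
Tablet | 43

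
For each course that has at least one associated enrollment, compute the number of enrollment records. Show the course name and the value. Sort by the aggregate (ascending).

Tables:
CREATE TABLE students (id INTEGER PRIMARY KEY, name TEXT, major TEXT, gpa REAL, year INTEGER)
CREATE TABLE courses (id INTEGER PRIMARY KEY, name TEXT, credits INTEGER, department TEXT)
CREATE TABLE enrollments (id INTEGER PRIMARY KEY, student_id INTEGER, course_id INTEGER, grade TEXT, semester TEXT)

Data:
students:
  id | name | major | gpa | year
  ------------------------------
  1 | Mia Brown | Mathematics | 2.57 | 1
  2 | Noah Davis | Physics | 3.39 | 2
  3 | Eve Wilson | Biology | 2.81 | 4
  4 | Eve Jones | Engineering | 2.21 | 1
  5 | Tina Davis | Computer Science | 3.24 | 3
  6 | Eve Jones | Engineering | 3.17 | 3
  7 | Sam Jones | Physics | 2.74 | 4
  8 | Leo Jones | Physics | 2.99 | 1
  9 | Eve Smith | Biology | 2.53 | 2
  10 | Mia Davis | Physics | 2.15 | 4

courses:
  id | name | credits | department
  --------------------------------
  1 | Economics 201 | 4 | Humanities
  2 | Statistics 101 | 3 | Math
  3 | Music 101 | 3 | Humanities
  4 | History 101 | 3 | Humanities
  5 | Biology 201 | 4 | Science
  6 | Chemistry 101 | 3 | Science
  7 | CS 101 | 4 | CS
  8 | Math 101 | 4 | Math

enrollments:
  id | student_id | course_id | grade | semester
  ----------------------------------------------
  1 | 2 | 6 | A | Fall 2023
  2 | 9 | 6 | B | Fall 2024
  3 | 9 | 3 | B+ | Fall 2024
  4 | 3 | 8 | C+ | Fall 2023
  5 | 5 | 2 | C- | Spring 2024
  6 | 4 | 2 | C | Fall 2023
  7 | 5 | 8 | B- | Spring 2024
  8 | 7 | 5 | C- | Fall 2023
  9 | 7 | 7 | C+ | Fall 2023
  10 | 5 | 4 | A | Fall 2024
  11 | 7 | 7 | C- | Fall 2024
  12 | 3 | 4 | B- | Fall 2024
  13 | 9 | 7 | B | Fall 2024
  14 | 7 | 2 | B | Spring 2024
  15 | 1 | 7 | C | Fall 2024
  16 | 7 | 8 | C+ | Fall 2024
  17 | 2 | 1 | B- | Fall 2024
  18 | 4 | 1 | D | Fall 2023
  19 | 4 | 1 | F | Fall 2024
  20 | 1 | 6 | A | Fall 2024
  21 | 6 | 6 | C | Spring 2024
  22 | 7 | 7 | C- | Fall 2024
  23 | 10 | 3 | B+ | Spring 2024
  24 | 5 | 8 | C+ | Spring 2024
SELECT p.name, COUNT(*) AS n FROM enrollments c JOIN courses p ON c.course_id = p.id GROUP BY p.id, p.name ORDER BY n ASC

Execution result:
name | n
Biology 201 | 1
Music 101 | 2
History 101 | 2
Economics 201 | 3
Statistics 101 | 3
Chemistry 101 | 4
Math 101 | 4
CS 101 | 5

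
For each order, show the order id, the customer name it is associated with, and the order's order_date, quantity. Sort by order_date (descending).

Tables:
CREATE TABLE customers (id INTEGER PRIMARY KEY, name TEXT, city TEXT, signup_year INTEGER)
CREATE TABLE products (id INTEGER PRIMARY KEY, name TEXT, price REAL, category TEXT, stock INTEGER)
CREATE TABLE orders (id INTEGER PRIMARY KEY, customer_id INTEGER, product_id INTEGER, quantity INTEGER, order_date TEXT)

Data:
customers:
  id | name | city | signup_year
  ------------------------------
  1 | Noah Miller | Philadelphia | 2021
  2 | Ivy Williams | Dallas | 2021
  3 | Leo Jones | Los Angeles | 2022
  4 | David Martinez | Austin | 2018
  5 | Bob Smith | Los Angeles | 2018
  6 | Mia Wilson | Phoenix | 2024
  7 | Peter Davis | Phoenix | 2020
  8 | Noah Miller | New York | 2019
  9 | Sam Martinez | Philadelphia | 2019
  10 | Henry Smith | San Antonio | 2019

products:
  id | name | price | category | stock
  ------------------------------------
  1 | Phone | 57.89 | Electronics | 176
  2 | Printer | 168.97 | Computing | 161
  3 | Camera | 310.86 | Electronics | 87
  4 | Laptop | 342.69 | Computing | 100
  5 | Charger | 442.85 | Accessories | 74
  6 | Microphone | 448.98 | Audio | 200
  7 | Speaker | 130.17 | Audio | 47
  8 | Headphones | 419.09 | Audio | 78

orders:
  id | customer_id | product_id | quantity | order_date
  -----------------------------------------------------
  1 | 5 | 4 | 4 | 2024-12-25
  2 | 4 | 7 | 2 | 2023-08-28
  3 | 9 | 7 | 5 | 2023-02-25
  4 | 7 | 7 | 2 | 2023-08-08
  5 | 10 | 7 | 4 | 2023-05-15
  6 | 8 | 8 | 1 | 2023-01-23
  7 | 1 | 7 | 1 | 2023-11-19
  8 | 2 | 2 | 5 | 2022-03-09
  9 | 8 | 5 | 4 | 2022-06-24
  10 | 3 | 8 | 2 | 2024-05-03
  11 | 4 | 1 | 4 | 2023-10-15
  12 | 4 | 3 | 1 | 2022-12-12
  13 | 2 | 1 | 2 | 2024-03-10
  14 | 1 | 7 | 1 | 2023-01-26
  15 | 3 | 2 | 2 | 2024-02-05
SELECT c.id, p.name AS customer, c.order_date, c.quantity FROM orders c JOIN customers p ON c.customer_id = p.id ORDER BY c.order_date DESC

Execution result:
id | customer | order_date | quantity
1 | Bob Smith | 2024-12-25 | 4
10 | Leo Jones | 2024-05-03 | 2
13 | Ivy Williams | 2024-03-10 | 2
15 | Leo Jones | 2024-02-05 | 2
7 | Noah Miller | 2023-11-19 | 1
11 | David Martinez | 2023-10-15 | 4
2 | David Martinez | 2023-08-28 | 2
4 | Peter Davis | 2023-08-08 | 2
5 | Henry Smith | 2023-05-15 | 4
3 | Sam Martinez | 2023-02-25 | 5
14 | Noah Miller | 2023-01-26 | 1
6 | Noah Miller | 2023-01-23 | 1
12 | David Martinez | 2022-12-12 | 1
9 | Noah Miller | 2022-06-24 | 4
8 | Ivy Williams | 2022-03-09 | 5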